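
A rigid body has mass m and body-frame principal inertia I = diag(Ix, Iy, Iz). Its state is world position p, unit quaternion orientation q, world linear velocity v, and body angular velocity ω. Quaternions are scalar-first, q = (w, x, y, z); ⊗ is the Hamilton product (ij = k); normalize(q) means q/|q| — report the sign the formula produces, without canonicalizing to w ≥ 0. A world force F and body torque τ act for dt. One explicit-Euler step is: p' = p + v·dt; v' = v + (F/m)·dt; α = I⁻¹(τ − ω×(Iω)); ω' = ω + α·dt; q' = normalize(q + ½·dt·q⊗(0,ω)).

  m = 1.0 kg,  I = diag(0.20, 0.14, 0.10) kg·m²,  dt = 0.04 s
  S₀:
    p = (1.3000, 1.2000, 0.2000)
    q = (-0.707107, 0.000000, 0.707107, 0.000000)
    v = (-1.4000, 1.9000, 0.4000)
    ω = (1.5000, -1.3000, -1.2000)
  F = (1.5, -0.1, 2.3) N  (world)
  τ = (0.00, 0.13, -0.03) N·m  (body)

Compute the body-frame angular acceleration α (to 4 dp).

α = (0.3120, 2.2143, -1.4700)

gyro term ω×Iω = (-0.0624, -0.1800, 0.1170)
α = I⁻¹(τ − ω×Iω) = (0.3120, 2.2143, -1.4700)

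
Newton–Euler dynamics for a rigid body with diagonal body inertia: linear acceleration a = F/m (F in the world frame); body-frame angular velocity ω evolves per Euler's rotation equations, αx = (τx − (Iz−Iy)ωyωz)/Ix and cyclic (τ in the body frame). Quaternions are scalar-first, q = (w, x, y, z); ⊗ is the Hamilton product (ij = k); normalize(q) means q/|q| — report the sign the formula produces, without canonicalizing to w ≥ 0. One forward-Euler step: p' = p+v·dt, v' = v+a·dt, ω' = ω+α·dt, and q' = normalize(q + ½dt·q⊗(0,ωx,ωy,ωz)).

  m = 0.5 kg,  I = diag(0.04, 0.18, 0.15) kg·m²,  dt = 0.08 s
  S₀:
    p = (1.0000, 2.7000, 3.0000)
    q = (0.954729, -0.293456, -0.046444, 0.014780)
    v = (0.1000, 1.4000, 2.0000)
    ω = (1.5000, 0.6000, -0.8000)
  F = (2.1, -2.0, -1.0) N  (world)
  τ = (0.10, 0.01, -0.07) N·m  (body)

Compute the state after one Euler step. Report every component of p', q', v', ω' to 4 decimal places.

(τ − ω×Iω)/I = (2.1400, -0.6778, -1.3067)
ω + α·dt = (1.6712, 0.5458, -0.9045)
Hamilton product q⊗(0,ω) = (0.4798744, 1.4603807, 0.3602426, -0.8701908)
q' = normalize(q + ½dt·q⊗(0,ω)) = (0.9714, -0.2344, -0.0320, -0.0200)
linear accel F/m = (4.2000, -4.0000, -2.0000)
p + v·dt = (1.0080, 2.8120, 3.1600)
new velocity v' = (0.4360, 1.0800, 1.8400)

p' = (1.0080, 2.8120, 3.1600)
q' = (0.9714, -0.2344, -0.0320, -0.0200)
v' = (0.4360, 1.0800, 1.8400)
ω' = (1.6712, 0.5458, -0.9045)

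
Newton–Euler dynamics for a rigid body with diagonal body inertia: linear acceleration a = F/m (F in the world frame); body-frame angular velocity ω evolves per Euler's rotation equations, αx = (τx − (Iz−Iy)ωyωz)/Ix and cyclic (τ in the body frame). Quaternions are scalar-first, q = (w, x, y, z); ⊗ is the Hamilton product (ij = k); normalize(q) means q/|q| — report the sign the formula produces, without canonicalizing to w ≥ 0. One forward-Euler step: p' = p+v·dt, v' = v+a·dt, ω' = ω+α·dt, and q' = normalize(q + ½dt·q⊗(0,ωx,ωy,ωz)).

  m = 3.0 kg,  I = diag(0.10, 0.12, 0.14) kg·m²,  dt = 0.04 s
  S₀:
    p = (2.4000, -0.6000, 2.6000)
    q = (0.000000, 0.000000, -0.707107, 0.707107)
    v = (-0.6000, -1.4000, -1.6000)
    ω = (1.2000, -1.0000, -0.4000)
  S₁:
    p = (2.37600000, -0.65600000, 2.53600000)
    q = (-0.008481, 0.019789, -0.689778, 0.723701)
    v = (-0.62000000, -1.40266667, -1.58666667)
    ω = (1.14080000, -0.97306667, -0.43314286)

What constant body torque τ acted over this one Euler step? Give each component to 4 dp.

rate change Δω = (-0.05920000, 0.02693333, -0.03314286)
τ = I·(Δω/dt) + ω₀×(Iω₀) = (-0.1400, 0.1000, -0.1400)

τ = (-0.1400, 0.1000, -0.1400)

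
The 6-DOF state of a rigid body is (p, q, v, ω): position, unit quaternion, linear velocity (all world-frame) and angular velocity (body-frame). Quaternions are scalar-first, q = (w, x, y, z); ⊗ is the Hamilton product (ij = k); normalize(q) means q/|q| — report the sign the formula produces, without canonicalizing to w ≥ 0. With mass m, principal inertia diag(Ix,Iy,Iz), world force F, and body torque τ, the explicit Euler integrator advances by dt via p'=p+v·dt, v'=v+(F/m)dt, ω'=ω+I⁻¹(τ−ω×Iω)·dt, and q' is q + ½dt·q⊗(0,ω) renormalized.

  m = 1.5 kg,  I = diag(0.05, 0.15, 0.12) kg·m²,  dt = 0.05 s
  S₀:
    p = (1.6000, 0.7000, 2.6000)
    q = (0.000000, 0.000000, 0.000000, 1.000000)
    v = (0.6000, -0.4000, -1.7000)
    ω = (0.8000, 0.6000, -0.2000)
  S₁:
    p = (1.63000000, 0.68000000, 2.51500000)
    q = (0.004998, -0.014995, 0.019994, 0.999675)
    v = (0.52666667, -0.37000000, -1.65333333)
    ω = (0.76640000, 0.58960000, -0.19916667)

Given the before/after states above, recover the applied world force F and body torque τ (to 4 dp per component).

F = (-2.2000, 0.9000, 1.4000)
τ = (-0.0300, -0.0200, 0.0500)

Δω = ω₁−ω₀ = (-0.03360000, -0.01040000, 0.00083333)
ω₀×(Iω₀) = (0.0036, 0.0112, 0.0480)
I·α + gyro = (-0.0300, -0.0200, 0.0500)
Δv = v₁−v₀ = (-0.07333333, 0.03000000, 0.04666667)
m·(v₁−v₀)/dt = (-2.2000, 0.9000, 1.4000)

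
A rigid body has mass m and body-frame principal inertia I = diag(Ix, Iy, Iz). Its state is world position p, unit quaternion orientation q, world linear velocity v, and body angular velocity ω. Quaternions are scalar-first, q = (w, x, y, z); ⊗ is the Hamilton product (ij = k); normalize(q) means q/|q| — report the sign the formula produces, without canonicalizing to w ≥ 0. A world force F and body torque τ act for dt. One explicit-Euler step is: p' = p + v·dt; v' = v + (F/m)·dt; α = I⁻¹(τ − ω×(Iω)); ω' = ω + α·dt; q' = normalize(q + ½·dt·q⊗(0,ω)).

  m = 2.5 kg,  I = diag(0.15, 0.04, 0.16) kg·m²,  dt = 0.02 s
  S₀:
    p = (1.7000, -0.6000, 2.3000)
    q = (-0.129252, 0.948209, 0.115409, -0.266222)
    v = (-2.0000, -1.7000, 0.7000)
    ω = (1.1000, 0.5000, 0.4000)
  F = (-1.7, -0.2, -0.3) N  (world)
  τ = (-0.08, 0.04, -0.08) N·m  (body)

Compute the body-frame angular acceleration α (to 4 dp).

gyro term ω×Iω = (0.0240, -0.0044, -0.0605)
(τ − ω×Iω)/I = (-0.6933, 1.1100, -0.1219)

α = (-0.6933, 1.1100, -0.1219)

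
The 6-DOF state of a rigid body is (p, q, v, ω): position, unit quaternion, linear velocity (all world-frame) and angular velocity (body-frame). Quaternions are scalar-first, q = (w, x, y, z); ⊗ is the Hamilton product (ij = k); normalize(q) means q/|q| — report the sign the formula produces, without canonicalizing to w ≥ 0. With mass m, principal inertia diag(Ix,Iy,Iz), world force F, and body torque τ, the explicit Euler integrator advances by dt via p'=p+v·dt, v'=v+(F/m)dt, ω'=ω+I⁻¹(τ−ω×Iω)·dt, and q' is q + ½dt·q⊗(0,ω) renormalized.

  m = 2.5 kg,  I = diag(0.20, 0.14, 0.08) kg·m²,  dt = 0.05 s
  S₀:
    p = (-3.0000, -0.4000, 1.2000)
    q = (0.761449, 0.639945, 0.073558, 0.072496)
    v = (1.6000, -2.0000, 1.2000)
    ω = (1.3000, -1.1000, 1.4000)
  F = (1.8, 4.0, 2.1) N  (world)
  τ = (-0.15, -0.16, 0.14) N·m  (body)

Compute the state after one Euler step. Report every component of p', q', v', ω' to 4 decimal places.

(τ − ω×Iω)/I = (-1.2120, -2.7029, 0.6775)
new body rate ω' = (1.2394, -1.2351, 1.4339)
2q̇ = q⊗(0,ω) = (-0.8525091, 1.1726105, -1.6392721, 0.2664637)
q' = normalize(q + ½dt·q⊗(0,ω)) = (0.7390, 0.6682, 0.0325, 0.0790)
a = F/m = (0.7200, 1.6000, 0.8400)
new position p' = (-2.9200, -0.5000, 1.2600)
v' = v + a·dt = (1.6360, -1.9200, 1.2420)

p' = (-2.9200, -0.5000, 1.2600)
q' = (0.7390, 0.6682, 0.0325, 0.0790)
v' = (1.6360, -1.9200, 1.2420)
ω' = (1.2394, -1.2351, 1.4339)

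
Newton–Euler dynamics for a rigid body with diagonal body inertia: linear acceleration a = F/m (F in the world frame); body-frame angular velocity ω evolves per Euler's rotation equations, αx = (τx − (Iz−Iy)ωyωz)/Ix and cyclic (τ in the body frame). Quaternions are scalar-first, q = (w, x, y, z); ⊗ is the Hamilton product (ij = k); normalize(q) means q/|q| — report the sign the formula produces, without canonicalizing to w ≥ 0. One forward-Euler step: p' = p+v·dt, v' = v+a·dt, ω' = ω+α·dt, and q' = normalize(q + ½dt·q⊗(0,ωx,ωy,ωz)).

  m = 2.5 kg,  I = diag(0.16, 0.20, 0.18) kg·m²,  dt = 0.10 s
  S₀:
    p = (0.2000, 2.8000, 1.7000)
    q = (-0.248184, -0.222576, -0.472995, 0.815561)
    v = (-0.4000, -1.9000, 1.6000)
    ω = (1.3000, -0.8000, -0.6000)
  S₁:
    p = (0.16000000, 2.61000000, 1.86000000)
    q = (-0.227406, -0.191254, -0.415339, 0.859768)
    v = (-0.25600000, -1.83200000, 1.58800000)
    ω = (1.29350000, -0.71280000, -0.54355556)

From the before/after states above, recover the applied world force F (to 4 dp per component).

F = (3.6000, 1.7000, -0.3000)

velocity change Δv = (0.14400000, 0.06800000, -0.01200000)
m·(v₁−v₀)/dt = (3.6000, 1.7000, -0.3000)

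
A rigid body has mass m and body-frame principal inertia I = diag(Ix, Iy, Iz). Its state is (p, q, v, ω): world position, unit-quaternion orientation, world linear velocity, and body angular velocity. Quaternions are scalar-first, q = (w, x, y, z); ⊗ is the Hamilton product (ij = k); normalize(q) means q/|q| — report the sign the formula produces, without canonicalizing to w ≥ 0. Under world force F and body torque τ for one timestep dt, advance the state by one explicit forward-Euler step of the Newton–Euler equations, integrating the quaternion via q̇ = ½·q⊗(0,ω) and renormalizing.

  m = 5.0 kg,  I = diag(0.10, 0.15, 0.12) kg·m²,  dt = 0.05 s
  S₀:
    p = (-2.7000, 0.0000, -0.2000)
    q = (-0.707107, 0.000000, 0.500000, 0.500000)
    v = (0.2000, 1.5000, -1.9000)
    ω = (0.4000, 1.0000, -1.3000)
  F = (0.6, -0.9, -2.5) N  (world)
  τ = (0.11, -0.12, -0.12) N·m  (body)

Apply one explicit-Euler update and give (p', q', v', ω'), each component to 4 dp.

p' = (-2.6900, 0.0750, -0.2950)
q' = (-0.7027, -0.0358, 0.4869, 0.5175)
v' = (0.2060, 1.4910, -1.9250)
ω' = (0.4355, 0.9565, -1.3583)

linear accel F/m = (0.1200, -0.1800, -0.5000)
p' = p + v·dt = (-2.6900, 0.0750, -0.2950)
v' = v + a·dt = (0.2060, 1.4910, -1.9250)
α = I⁻¹(τ − ω×Iω) = (0.7100, -0.8693, -1.1667)
ω + α·dt = (0.4355, 0.9565, -1.3583)
Hamilton product q⊗(0,ω) = (0.1500000, -1.4328428, -0.5071070, 0.7192391)
q' = normalize(q + ½dt·q⊗(0,ω)) = (-0.7027, -0.0358, 0.4869, 0.5175)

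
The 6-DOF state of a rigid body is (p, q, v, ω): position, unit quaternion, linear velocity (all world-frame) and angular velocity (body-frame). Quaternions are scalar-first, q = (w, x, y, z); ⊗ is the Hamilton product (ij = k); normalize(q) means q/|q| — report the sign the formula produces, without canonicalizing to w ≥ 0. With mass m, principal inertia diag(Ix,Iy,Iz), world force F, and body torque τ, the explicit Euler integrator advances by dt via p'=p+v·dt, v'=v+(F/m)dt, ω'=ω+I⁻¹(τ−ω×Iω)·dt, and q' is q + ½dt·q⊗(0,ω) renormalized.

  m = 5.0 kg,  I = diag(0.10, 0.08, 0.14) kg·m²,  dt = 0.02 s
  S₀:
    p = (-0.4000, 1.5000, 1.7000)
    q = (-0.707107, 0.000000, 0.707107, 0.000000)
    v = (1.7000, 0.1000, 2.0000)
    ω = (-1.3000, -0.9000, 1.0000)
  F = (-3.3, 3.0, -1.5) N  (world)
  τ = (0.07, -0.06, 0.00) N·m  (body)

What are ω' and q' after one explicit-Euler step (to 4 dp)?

precession coupling ω×(Iω) = (-0.0540, 0.0520, -0.0234)
angular accel α = (1.2400, -1.4000, 0.1671)
ω' = ω + α·dt = (-1.2752, -0.9280, 1.0033)
2q̇ = q⊗(0,ω) = (0.6363963, 1.6263461, 0.6363963, 0.2121321)
q + ½dt·q⊗(0,ω), renormalized = (-0.7006, 0.0163, 0.7133, 0.0021)

ω' = (-1.2752, -0.9280, 1.0033)
q' = (-0.7006, 0.0163, 0.7133, 0.0021)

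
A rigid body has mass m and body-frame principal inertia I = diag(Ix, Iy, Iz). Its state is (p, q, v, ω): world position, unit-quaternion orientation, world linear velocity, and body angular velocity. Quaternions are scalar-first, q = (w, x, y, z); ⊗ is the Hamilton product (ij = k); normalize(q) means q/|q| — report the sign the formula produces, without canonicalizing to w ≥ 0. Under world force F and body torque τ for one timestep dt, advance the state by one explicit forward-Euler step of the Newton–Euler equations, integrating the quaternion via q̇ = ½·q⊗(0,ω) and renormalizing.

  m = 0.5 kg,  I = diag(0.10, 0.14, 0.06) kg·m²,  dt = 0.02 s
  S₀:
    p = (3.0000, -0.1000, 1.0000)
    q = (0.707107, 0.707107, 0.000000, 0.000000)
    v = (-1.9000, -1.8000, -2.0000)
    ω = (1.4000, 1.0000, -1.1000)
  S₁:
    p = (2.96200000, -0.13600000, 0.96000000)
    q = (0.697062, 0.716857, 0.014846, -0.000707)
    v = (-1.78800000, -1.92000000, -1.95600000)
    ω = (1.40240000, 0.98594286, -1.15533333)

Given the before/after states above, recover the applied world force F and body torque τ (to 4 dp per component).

rate change Δω = (0.00240000, -0.01405714, -0.05533333)
ω₀×(Iω₀) = (0.0880, -0.0616, 0.0560)
applied torque τ = (0.1000, -0.1600, -0.1100)
v₁ − v₀ = (0.11200000, -0.12000000, 0.04400000)
applied force F = (2.8000, -3.0000, 1.1000)

F = (2.8000, -3.0000, 1.1000)
τ = (0.1000, -0.1600, -0.1100)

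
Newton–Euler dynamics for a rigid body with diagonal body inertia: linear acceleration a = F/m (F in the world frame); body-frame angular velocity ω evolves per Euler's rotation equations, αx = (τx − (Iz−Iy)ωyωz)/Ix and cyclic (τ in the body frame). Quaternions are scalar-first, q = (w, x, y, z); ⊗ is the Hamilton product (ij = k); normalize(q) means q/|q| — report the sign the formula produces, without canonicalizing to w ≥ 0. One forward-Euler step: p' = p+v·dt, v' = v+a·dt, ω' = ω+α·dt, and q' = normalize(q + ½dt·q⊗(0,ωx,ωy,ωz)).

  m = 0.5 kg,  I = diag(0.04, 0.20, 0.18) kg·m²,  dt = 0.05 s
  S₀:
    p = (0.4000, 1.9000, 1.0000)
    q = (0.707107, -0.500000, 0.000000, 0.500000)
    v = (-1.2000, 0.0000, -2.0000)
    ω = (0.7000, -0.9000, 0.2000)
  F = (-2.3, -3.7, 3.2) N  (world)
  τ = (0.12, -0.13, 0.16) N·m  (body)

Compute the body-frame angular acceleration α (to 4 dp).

precession coupling ω×(Iω) = (0.0036, -0.0196, -0.1008)
(τ − ω×Iω)/I = (2.9100, -0.5520, 1.4489)

α = (2.9100, -0.5520, 1.4489)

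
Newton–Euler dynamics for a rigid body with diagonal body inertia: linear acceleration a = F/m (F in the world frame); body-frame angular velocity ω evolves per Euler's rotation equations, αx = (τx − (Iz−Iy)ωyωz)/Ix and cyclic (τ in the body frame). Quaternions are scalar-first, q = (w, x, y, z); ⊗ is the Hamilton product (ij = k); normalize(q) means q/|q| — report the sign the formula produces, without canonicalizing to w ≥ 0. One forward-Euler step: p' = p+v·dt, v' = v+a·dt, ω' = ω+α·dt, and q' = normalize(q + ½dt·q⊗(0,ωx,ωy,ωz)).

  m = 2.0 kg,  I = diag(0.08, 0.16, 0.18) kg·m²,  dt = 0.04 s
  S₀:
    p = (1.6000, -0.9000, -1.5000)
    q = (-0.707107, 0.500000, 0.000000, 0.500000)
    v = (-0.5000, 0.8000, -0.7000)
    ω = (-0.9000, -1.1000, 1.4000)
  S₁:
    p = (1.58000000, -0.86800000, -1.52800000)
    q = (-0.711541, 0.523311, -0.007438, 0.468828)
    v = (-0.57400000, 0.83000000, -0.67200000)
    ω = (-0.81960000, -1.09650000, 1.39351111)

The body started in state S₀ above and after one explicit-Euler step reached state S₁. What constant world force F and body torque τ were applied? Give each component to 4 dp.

rate change Δω = (0.08040000, 0.00350000, -0.00648889)
gyro term ω₀×Iω₀ = (-0.0308, 0.1260, 0.0792)
applied torque τ = (0.1300, 0.1400, 0.0500)
v₁ − v₀ = (-0.07400000, 0.03000000, 0.02800000)
applied force F = (-3.7000, 1.5000, 1.4000)

F = (-3.7000, 1.5000, 1.4000)
τ = (0.1300, 0.1400, 0.0500)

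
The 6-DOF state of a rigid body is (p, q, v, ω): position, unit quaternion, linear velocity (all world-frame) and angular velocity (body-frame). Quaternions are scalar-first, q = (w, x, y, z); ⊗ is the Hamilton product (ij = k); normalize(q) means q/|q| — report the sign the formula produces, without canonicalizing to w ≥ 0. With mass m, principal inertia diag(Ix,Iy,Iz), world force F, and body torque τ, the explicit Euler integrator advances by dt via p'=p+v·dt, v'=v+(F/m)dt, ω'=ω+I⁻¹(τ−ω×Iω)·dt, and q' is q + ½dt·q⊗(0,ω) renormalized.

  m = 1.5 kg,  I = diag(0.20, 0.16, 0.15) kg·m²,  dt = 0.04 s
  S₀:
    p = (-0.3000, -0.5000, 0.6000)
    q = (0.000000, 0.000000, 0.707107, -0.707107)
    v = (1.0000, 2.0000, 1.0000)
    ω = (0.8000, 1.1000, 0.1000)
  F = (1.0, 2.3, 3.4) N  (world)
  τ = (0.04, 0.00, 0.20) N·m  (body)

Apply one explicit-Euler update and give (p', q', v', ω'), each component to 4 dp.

a = F/m = (0.6667, 1.5333, 2.2667)
new position p' = (-0.2600, -0.4200, 0.6400)
new velocity v' = (1.0267, 2.0613, 1.0907)
gyro term ω×Iω = (-0.0011, 0.0040, -0.0352)
α = I⁻¹(τ − ω×Iω) = (0.2055, -0.0250, 1.5680)
ω' = ω + α·dt = (0.8082, 1.0990, 0.1627)
2q̇ = q⊗(0,ω) = (-0.7071070, 0.8485284, -0.5656856, -0.5656856)
updated quaternion q' = (-0.0141, 0.0170, 0.6955, -0.7182)

p' = (-0.2600, -0.4200, 0.6400)
q' = (-0.0141, 0.0170, 0.6955, -0.7182)
v' = (1.0267, 2.0613, 1.0907)
ω' = (0.8082, 1.0990, 0.1627)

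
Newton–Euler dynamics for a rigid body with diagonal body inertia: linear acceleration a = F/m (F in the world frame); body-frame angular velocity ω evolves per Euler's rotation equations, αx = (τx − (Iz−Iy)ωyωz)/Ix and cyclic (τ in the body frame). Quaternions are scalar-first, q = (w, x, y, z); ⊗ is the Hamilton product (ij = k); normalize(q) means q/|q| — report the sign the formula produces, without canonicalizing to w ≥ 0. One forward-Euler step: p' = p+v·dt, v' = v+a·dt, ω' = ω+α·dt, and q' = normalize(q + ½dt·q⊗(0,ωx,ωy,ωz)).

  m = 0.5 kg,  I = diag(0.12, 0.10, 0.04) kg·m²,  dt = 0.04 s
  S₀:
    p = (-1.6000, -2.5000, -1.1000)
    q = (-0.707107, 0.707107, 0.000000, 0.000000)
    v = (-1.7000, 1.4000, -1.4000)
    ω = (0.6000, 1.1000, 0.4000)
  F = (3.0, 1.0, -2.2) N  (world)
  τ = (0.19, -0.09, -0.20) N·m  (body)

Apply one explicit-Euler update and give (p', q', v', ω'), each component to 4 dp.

p' = (-1.6680, -2.4440, -1.1560)
q' = (-0.7153, 0.6984, -0.0212, 0.0099)
v' = (-1.4600, 1.4800, -1.5760)
ω' = (0.6721, 1.0563, 0.2132)

precession coupling ω×(Iω) = (-0.0264, 0.0192, -0.0132)
angular accel α = (1.8033, -1.0920, -4.6700)
new body rate ω' = (0.6721, 1.0563, 0.2132)
2q̇ = q⊗(0,ω) = (-0.4242642, -0.4242642, -1.0606605, 0.4949749)
q' = normalize(q + ½dt·q⊗(0,ω)) = (-0.7153, 0.6984, -0.0212, 0.0099)
linear accel F/m = (6.0000, 2.0000, -4.4000)
p' = p + v·dt = (-1.6680, -2.4440, -1.1560)
v' = v + a·dt = (-1.4600, 1.4800, -1.5760)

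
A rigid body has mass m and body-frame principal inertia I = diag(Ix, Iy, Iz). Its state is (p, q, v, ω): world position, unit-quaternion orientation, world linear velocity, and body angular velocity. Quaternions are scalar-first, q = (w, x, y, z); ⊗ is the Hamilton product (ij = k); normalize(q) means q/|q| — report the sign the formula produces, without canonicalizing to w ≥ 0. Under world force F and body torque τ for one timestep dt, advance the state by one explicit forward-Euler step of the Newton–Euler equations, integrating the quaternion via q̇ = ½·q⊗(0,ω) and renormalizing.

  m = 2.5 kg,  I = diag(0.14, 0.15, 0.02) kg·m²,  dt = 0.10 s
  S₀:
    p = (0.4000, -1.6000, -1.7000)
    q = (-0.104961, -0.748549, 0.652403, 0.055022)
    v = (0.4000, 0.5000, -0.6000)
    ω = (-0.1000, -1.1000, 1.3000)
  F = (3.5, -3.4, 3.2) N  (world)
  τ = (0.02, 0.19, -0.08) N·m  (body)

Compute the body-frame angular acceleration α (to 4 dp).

gyro term ω×Iω = (0.1859, -0.0156, 0.0011)
angular accel α = (-1.1850, 1.3707, -4.0550)

α = (-1.1850, 1.3707, -4.0550)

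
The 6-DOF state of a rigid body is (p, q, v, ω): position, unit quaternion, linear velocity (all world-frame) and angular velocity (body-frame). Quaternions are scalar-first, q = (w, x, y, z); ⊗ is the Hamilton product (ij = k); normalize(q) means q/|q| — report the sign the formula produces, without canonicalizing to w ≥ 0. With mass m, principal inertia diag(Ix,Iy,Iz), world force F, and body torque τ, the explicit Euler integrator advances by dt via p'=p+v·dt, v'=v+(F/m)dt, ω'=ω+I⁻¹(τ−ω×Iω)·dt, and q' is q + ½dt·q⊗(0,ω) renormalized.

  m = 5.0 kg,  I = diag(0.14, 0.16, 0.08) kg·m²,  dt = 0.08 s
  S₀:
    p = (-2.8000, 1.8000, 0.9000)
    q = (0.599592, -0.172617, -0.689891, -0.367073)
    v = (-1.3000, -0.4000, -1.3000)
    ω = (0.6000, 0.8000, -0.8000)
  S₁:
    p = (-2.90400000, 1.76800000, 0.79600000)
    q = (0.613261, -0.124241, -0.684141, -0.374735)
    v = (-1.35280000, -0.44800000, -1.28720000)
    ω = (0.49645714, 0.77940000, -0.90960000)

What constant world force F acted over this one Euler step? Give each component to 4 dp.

F = (-3.3000, -3.0000, 0.8000)

velocity change Δv = (-0.05280000, -0.04800000, 0.01280000)
applied force F = (-3.3000, -3.0000, 0.8000)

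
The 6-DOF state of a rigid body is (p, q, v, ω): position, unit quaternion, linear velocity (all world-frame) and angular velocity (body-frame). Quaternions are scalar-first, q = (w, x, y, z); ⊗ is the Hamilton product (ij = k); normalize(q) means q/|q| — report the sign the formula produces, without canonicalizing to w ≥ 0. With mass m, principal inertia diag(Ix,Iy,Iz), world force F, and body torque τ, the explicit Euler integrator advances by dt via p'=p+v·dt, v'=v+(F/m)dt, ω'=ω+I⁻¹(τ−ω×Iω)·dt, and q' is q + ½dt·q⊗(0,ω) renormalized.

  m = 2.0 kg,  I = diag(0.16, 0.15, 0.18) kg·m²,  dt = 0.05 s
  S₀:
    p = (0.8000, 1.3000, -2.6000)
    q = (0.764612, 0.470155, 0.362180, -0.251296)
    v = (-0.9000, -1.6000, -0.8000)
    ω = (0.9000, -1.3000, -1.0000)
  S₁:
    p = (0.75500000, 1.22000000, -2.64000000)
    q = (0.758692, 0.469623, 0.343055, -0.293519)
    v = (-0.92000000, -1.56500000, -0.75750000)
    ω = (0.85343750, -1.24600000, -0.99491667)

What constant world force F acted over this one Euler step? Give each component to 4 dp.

F = (-0.8000, 1.4000, 1.7000)

velocity change Δv = (-0.02000000, 0.03500000, 0.04250000)
applied force F = (-0.8000, 1.4000, 1.7000)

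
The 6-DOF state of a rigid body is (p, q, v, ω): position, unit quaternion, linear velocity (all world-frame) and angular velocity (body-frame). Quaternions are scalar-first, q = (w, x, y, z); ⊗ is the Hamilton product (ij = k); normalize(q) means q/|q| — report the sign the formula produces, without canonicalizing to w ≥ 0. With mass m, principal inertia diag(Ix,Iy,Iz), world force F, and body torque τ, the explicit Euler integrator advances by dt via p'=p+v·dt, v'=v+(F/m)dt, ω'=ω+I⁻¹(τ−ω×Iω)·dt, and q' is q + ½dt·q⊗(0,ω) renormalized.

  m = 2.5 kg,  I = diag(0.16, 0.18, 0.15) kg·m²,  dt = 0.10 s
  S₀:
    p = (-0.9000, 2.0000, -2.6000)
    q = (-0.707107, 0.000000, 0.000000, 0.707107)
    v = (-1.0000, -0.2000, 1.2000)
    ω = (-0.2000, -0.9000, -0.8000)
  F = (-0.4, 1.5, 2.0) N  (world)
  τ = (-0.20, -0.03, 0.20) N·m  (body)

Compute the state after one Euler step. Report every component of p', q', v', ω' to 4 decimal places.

p' = (-1.0000, 1.9800, -2.4800)
q' = (-0.6776, 0.0388, 0.0247, 0.7340)
v' = (-1.0160, -0.1400, 1.2800)
ω' = (-0.3115, -0.9176, -0.6691)

p + v·dt = (-1.0000, 1.9800, -2.4800)
v + (F/m)dt = (-1.0160, -0.1400, 1.2800)
ω×(Iω) gyroscopic = (-0.0216, 0.0016, 0.0036)
(τ − ω×Iω)/I = (-1.1150, -0.1756, 1.3093)
new body rate ω' = (-0.3115, -0.9176, -0.6691)
q⊗(0,ω) = (0.5656856, 0.7778177, 0.4949749, 0.5656856)
updated quaternion q' = (-0.6776, 0.0388, 0.0247, 0.7340)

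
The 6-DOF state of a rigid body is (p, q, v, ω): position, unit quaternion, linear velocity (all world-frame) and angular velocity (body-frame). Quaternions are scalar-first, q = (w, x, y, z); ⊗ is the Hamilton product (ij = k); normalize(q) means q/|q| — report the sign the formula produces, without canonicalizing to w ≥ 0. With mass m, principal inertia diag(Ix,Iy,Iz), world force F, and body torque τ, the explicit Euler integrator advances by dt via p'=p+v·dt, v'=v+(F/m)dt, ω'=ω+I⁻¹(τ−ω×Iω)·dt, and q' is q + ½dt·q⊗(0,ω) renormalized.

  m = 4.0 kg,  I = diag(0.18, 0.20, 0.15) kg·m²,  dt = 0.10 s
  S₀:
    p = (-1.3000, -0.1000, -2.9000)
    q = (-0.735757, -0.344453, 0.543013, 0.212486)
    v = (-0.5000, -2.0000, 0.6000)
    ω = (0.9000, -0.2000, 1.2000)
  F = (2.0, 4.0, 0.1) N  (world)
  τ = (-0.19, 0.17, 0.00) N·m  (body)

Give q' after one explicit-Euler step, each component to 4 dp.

q⊗(0,ω) = (0.1636271, 0.0319315, 0.7517324, -1.3027295)
updated quaternion q' = (-0.7255, -0.3419, 0.5789, 0.1469)

q' = (-0.7255, -0.3419, 0.5789, 0.1469)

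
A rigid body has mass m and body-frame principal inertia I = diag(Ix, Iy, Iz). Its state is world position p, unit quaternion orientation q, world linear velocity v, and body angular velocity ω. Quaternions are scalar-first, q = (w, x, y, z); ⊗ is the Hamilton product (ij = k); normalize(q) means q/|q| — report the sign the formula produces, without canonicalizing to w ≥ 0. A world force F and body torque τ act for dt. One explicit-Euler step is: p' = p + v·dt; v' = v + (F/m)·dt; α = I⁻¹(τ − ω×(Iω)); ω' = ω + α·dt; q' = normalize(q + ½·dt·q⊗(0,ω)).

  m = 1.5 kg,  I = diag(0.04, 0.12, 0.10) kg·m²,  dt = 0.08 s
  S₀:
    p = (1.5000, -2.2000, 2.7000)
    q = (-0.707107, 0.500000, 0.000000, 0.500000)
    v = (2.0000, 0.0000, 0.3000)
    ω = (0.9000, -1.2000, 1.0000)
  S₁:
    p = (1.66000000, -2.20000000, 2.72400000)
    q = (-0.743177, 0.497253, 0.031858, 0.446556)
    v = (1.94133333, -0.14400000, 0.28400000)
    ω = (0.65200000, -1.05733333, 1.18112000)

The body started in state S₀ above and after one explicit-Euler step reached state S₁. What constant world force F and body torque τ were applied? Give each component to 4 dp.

v₁ − v₀ = (-0.05866667, -0.14400000, -0.01600000)
applied force F = (-1.1000, -2.7000, -0.3000)
ω₁ − ω₀ = (-0.24800000, 0.14266667, 0.18112000)
ω₀×(Iω₀) = (0.0240, -0.0540, -0.0864)
I·α + gyro = (-0.1000, 0.1600, 0.1400)

F = (-1.1000, -2.7000, -0.3000)
τ = (-0.1000, 0.1600, 0.1400)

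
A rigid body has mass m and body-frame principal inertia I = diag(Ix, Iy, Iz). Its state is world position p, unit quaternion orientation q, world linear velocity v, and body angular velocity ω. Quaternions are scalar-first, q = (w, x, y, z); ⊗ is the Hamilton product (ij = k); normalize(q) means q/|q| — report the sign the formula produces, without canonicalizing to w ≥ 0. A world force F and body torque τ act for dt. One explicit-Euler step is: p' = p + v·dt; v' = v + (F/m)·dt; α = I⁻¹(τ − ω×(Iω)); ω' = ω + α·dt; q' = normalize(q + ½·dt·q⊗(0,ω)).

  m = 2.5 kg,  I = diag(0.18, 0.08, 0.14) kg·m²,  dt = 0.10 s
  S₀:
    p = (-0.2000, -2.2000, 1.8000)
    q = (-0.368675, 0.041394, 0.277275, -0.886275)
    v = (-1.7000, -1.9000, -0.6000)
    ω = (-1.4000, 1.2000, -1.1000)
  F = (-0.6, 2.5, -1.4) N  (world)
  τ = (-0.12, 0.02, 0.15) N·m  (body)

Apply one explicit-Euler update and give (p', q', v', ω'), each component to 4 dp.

α = I⁻¹(τ − ω×Iω) = (-0.2267, -0.5200, -0.1286)
ω + α·dt = (-1.4227, 1.1480, -1.1129)
Hamilton product q⊗(0,ω) = (-1.2496809, 1.2746725, 0.8439084, 0.8434003)
q + ½dt·q⊗(0,ω), renormalized = (-0.4287, 0.1045, 0.3176, -0.8393)
p' = p + v·dt = (-0.3700, -2.3900, 1.7400)
new velocity v' = (-1.7240, -1.8000, -0.6560)

p' = (-0.3700, -2.3900, 1.7400)
q' = (-0.4287, 0.1045, 0.3176, -0.8393)
v' = (-1.7240, -1.8000, -0.6560)
ω' = (-1.4227, 1.1480, -1.1129)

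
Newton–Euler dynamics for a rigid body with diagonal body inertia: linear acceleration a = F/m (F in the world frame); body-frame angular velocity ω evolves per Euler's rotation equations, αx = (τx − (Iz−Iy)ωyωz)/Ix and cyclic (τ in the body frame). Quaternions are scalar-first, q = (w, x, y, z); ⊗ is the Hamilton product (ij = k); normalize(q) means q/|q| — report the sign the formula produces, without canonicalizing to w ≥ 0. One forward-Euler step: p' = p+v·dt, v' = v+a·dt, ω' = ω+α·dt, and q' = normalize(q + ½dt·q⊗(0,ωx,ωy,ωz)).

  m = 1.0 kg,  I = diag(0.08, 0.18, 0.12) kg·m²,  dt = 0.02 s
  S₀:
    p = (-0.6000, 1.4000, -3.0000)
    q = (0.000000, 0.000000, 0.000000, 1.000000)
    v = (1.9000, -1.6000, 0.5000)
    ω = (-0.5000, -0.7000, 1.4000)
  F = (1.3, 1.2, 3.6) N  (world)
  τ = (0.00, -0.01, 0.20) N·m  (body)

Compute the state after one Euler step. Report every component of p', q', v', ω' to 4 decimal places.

angular accel α = (-0.7350, -0.2111, 1.3750)
ω' = ω + α·dt = (-0.5147, -0.7042, 1.4275)
Hamilton product q⊗(0,ω) = (-1.4000000, 0.7000000, -0.5000000, 0.0000000)
updated quaternion q' = (-0.0140, 0.0070, -0.0050, 0.9999)
a = (1.3000, 1.2000, 3.6000)
new position p' = (-0.5620, 1.3680, -2.9900)
new velocity v' = (1.9260, -1.5760, 0.5720)

p' = (-0.5620, 1.3680, -2.9900)
q' = (-0.0140, 0.0070, -0.0050, 0.9999)
v' = (1.9260, -1.5760, 0.5720)
ω' = (-0.5147, -0.7042, 1.4275)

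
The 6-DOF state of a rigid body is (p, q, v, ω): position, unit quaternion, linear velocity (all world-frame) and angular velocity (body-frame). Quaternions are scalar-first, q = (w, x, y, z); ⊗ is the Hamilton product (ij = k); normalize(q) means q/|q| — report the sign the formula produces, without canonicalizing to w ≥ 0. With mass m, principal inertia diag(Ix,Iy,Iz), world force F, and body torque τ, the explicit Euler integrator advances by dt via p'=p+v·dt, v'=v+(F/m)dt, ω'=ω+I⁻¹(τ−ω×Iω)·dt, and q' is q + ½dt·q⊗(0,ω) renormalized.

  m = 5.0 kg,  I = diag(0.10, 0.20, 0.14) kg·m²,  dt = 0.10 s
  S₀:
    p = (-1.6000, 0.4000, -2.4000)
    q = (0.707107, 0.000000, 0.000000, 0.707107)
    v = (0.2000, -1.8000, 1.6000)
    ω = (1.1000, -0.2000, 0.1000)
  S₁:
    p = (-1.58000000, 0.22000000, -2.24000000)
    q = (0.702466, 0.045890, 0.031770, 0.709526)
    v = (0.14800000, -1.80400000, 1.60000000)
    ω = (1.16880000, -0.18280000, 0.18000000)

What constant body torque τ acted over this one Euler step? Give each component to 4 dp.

τ = (0.0700, 0.0300, 0.0900)

Δω = ω₁−ω₀ = (0.06880000, 0.01720000, 0.08000000)
I·α + gyro = (0.0700, 0.0300, 0.0900)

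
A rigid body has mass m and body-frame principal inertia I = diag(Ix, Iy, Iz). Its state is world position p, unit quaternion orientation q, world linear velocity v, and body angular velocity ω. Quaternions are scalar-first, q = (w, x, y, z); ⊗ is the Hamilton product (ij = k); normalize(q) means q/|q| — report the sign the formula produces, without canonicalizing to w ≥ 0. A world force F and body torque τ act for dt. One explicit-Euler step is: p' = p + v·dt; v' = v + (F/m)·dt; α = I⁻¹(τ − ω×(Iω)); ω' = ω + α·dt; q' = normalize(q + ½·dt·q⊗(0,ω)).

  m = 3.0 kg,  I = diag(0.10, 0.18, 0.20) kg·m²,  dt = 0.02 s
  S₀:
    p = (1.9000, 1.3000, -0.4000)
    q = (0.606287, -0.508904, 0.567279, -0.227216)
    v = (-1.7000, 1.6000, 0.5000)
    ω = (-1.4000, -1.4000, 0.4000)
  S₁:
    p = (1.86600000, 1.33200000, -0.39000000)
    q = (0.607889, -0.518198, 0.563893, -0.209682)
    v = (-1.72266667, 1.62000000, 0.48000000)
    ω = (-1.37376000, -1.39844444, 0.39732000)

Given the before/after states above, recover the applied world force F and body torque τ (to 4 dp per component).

velocity change Δv = (-0.02266667, 0.02000000, -0.02000000)
m·(v₁−v₀)/dt = (-3.4000, 3.0000, -3.0000)
ω₁ − ω₀ = (0.02624000, 0.00155556, -0.00268000)
ω₀×(Iω₀) = (-0.0112, 0.0560, 0.1568)
I·α + gyro = (0.1200, 0.0700, 0.1300)

F = (-3.4000, 3.0000, -3.0000)
τ = (0.1200, 0.0700, 0.1300)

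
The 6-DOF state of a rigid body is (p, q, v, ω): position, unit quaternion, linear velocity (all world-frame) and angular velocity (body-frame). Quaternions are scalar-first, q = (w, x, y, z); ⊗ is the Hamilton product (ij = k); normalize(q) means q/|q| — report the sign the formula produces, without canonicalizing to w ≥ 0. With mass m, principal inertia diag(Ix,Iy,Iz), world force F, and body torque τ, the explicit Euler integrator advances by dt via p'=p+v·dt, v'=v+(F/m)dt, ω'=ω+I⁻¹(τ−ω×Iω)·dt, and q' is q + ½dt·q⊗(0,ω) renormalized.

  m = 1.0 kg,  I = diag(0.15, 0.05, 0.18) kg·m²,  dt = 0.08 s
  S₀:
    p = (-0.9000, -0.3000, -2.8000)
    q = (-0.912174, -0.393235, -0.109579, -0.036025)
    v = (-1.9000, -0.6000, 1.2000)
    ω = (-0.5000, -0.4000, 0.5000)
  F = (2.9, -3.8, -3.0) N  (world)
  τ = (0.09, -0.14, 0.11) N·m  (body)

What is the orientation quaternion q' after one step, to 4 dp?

q⊗(0,ω) = (-0.2224366, 0.3868875, 0.5794996, -0.3535825)
q + ½dt·q⊗(0,ω), renormalized = (-0.9206, -0.3776, -0.0864, -0.0501)

q' = (-0.9206, -0.3776, -0.0864, -0.0501)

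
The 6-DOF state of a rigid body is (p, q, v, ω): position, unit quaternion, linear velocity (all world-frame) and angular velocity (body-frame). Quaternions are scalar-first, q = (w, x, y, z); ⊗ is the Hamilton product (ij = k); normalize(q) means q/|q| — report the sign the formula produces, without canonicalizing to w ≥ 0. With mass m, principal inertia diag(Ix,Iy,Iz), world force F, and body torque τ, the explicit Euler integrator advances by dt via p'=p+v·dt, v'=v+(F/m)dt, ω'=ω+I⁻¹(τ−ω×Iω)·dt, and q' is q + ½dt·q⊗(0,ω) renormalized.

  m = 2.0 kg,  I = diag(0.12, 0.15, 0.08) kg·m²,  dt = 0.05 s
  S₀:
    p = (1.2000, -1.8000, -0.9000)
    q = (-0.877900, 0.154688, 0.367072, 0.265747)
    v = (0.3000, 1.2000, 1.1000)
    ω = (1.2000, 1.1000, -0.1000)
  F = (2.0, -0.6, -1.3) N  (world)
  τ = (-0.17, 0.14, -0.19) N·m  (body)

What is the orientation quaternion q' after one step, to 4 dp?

q' = (-0.8912, 0.1200, 0.3510, 0.2610)

q⊗(0,ω) = (-0.5628301, -1.3825089, -0.6313248, -0.1825396)
q + ½dt·q⊗(0,ω), renormalized = (-0.8912, 0.1200, 0.3510, 0.2610)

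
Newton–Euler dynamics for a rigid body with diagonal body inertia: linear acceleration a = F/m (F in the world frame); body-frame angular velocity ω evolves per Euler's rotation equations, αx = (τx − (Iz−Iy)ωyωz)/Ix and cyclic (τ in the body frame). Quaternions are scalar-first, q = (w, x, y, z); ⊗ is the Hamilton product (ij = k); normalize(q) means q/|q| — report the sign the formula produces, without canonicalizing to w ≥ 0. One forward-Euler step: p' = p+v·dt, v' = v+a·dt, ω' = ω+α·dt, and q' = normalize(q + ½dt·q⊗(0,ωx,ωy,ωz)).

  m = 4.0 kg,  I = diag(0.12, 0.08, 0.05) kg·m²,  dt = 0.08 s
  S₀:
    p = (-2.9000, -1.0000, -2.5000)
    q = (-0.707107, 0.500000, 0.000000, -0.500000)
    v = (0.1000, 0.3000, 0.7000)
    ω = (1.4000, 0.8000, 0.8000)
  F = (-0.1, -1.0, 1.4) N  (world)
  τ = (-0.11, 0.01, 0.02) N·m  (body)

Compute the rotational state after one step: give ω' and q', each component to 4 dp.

ω' = (1.3395, 0.7316, 0.9037)
q' = (-0.7173, 0.4752, -0.0665, -0.5053)

angular accel α = (-0.7567, -0.8550, 1.2960)
ω' = ω + α·dt = (1.3395, 0.7316, 0.9037)
Hamilton product q⊗(0,ω) = (-0.3000000, -0.5899498, -1.6656856, -0.1656856)
q' = normalize(q + ½dt·q⊗(0,ω)) = (-0.7173, 0.4752, -0.0665, -0.5053)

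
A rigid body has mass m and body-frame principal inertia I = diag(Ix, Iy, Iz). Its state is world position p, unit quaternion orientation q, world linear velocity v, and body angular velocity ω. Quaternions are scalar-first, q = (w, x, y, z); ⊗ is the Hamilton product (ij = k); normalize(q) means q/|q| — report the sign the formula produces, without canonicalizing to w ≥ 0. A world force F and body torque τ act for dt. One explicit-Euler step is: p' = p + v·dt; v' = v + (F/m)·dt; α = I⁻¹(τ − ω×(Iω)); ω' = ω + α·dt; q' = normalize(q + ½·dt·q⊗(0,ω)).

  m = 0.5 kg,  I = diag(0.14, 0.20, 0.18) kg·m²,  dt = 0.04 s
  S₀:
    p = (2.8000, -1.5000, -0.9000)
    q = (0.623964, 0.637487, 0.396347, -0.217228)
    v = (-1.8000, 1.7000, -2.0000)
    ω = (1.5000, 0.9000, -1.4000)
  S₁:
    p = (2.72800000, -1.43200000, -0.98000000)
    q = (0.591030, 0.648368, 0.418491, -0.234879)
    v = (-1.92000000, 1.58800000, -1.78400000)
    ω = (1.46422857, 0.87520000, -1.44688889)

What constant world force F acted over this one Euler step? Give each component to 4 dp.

F = (-1.5000, -1.4000, 2.7000)

velocity change Δv = (-0.12000000, -0.11200000, 0.21600000)
F = m·Δv/dt = (-1.5000, -1.4000, 2.7000)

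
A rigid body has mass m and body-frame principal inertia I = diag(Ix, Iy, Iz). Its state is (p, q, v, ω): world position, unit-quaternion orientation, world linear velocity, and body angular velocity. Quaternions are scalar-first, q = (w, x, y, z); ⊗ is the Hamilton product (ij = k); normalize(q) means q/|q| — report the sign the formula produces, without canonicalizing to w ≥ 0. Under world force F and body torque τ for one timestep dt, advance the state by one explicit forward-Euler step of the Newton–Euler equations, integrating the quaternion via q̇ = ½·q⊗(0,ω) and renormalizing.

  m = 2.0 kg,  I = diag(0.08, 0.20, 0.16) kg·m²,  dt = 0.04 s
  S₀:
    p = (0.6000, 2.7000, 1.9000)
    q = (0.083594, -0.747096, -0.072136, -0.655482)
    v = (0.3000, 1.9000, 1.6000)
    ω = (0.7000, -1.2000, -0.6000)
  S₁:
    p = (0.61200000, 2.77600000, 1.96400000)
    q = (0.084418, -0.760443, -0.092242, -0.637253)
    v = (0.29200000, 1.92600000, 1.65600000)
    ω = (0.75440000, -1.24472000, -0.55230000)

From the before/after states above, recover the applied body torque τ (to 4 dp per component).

τ = (0.0800, -0.1900, 0.0900)

ω₁ − ω₀ = (0.05440000, -0.04472000, 0.04770000)
ω₀×(Iω₀) = (-0.0288, 0.0336, -0.1008)
applied torque τ = (0.0800, -0.1900, 0.0900)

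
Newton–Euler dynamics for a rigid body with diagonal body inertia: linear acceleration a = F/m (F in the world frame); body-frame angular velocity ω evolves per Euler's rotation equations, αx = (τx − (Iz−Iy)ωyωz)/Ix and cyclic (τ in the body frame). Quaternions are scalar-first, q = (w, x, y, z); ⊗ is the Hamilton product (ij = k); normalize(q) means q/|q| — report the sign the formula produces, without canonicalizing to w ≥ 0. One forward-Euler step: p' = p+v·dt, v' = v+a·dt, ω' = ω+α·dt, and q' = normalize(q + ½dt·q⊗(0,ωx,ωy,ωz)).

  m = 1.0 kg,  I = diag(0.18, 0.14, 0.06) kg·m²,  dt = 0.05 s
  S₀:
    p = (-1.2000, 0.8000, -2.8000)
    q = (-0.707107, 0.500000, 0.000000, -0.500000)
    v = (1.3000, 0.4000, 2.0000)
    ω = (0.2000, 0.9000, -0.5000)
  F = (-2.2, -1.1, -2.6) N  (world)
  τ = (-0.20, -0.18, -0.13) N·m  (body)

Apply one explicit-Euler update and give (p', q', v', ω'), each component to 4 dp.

precession coupling ω×(Iω) = (0.0360, -0.0120, -0.0072)
(τ − ω×Iω)/I = (-1.3111, -1.2000, -2.0467)
ω' = ω + α·dt = (0.1344, 0.8400, -0.6023)
q⊗(0,ω) = (-0.3500000, 0.3085786, -0.4863963, 0.8035535)
q' = normalize(q + ½dt·q⊗(0,ω)) = (-0.7156, 0.5075, -0.0122, -0.4797)
linear accel F/m = (-2.2000, -1.1000, -2.6000)
p + v·dt = (-1.1350, 0.8200, -2.7000)
v' = v + a·dt = (1.1900, 0.3450, 1.8700)

p' = (-1.1350, 0.8200, -2.7000)
q' = (-0.7156, 0.5075, -0.0122, -0.4797)
v' = (1.1900, 0.3450, 1.8700)
ω' = (0.1344, 0.8400, -0.6023)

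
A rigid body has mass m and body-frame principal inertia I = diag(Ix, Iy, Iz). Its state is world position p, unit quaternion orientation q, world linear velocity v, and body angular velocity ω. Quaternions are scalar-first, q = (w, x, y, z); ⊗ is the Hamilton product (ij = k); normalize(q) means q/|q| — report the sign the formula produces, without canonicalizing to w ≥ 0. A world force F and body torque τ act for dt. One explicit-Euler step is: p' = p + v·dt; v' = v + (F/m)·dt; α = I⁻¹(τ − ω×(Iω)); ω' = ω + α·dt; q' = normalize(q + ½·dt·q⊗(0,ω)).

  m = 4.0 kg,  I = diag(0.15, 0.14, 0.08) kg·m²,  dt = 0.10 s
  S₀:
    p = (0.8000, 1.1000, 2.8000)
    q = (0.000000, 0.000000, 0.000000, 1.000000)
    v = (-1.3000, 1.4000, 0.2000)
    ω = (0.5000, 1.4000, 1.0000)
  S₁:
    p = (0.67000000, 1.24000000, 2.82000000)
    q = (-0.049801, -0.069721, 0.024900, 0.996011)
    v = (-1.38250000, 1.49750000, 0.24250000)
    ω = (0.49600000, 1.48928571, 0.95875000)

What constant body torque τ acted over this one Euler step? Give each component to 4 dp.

τ = (-0.0900, 0.1600, -0.0400)

ω₁ − ω₀ = (-0.00400000, 0.08928571, -0.04125000)
gyro term ω₀×Iω₀ = (-0.0840, 0.0350, -0.0070)
I·α + gyro = (-0.0900, 0.1600, -0.0400)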